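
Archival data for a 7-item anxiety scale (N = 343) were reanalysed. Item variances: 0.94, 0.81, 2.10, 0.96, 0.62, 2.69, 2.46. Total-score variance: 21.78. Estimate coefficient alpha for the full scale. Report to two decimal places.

coefficient alpha = 0.60

sum of item variances = 0.94 + 0.81 + 2.10 + 0.96 + 0.62 + 2.69 + 2.46 = 10.58
α = (k/(k−1))·(1 − sum of item variances/σ²_T) = (7/6)·(1 − 10.58/21.78) = 0.60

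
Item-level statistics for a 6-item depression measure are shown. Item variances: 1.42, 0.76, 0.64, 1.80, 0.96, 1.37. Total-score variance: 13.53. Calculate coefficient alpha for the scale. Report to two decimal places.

Σσ²ᵢ = 1.42 + 0.76 + 0.64 + 1.80 + 0.96 + 1.37 = 6.95
α = (k/(k−1))·(1 − Σσ²ᵢ/total variance) = (6/5)·(1 − 6.95/13.53) = 0.58

coefficient alpha = 0.58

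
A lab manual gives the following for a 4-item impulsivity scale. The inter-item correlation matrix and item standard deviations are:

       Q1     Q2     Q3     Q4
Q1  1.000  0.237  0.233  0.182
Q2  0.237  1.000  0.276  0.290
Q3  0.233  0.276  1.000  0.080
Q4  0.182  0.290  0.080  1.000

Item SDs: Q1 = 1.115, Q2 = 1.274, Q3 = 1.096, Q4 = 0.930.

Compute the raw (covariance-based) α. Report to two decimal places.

Σσ²ᵢ = 1.115² + 1.274² + 1.096² + 0.930² = 4.9324
Covariances σ_ij = r_ij · s_i · s_j:
  σ(Q1,Q2) = 0.237 × 1.115 × 1.274 = 0.3367
  σ(Q1,Q3) = 0.233 × 1.115 × 1.096 = 0.2847
  σ(Q1,Q4) = 0.182 × 1.115 × 0.930 = 0.1887
  σ(Q2,Q3) = 0.276 × 1.274 × 1.096 = 0.3854
  σ(Q2,Q4) = 0.290 × 1.274 × 0.930 = 0.3436
  σ(Q3,Q4) = 0.080 × 1.096 × 0.930 = 0.0815
σ²_T = Σσ²ᵢ + 2·Σσ_ij = 4.9324 + 2 × 1.6206 = 8.1736
α = (4/3)·(1 − 4.9324/8.1736) = 0.53

α = 0.53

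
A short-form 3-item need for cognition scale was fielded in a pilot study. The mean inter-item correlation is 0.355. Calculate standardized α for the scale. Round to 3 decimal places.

α = 0.623

Standardized α = k·r̄ / (1 + (k−1)·r̄) = 3 × 0.355 / (1 + 2 × 0.355)
  = 1.0650 / 1.7100 = 0.623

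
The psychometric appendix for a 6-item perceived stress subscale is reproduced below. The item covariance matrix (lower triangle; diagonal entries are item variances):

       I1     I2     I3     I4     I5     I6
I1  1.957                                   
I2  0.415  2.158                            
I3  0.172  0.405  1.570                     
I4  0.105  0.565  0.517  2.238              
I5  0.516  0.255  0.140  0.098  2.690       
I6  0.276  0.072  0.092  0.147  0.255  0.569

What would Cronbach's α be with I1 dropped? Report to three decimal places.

Cronbach's α = 0.445

Remaining items: I2, I3, I4, I5, I6 (k = 5).
Σσ²ᵢ = 2.158 + 1.570 + 2.238 + 2.690 + 0.569 = 9.225
Var(T) = 9.225 + 2 × 2.546 = 14.317
α (item deleted) = (5/4)·(1 − 9.225/14.317) = 0.445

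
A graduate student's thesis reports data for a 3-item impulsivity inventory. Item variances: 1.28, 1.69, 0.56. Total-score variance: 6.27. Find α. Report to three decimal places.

ΣVar(i) = 1.28 + 1.69 + 0.56 = 3.53
α = (k/(k−1))·(1 − ΣVar(i)/Var(T)) = (3/2)·(1 − 3.53/6.27) = 0.656

α = 0.656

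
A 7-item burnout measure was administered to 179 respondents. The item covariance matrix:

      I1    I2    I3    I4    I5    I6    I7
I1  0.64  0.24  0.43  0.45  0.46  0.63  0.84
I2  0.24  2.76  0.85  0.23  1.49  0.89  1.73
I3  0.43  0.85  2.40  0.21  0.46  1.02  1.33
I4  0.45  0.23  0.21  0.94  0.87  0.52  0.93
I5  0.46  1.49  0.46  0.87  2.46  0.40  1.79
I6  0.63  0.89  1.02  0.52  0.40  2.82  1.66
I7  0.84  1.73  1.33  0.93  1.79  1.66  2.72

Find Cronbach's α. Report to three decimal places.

Cronbach's α = 0.820

Σσᵢ² = 0.64 + 2.76 + 2.40 + 0.94 + 2.46 + 2.82 + 2.72 = 14.74
Sum of the distinct covariances = 17.43
Var(T) = 14.74 + 2 × 17.43 = 49.60
α = (k/(k−1))·(1 − Σσᵢ²/Var(T)) = (7/6)·(1 − 14.74/49.60) = 0.820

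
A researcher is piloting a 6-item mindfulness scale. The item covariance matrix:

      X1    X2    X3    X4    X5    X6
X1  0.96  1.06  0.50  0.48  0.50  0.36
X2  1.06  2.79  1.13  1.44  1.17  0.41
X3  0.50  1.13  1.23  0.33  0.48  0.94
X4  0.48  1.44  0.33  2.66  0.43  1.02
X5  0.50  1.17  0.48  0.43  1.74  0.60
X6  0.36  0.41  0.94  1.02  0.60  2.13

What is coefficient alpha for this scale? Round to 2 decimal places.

α = 0.78

ΣVar(i) = 0.96 + 2.79 + 1.23 + 2.66 + 1.74 + 2.13 = 11.51
Sum of the distinct covariances = 10.85
Var(T) = 11.51 + 2 × 10.85 = 33.21
α = (k/(k−1))·(1 − ΣVar(i)/Var(T)) = (6/5)·(1 − 11.51/33.21) = 0.78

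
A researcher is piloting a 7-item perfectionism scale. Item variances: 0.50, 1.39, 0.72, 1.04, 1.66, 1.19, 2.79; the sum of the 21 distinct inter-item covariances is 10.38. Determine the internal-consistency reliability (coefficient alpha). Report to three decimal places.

Σσᵢ² = 0.50 + 1.39 + 0.72 + 1.04 + 1.66 + 1.19 + 2.79 = 9.29
Sum of distinct covariances = 10.38
total variance = Σσᵢ² + 2·Σcov = 9.29 + 2 × 10.38 = 30.05
α = (7/6)·(1 − 9.29/30.05) = 0.806

coefficient alpha = 0.806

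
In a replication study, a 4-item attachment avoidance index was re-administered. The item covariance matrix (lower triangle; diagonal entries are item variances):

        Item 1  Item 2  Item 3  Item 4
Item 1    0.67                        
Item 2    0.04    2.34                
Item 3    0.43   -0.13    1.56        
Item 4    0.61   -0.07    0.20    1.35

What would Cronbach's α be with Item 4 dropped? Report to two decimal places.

Remaining items: Item 1, Item 2, Item 3 (k = 3).
sum of item variances = 0.67 + 2.34 + 1.56 = 4.57
Var(T) = 4.57 + 2 × 0.34 = 5.25
α (item deleted) = (3/2)·(1 − 4.57/5.25) = 0.19

Cronbach's α = 0.19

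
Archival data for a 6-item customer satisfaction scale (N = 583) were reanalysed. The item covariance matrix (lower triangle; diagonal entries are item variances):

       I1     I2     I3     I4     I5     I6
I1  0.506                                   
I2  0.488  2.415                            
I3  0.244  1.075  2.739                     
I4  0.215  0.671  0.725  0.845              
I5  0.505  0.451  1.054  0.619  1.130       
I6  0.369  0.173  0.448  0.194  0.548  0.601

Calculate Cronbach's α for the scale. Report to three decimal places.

Σσ²ᵢ = 0.506 + 2.415 + 2.739 + 0.845 + 1.130 + 0.601 = 8.236
Σ_{i<j} σ_ij = 7.779
σ²_total = 8.236 + 2 × 7.779 = 23.794
α = (k/(k−1))·(1 − Σσ²ᵢ/σ²_total) = (6/5)·(1 − 8.236/23.794) = 0.785

α = 0.785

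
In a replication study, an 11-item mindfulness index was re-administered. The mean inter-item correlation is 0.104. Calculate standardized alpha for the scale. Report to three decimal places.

α = 0.561

Standardized α = k·r̄ / (1 + (k−1)·r̄) = 11 × 0.104 / (1 + 10 × 0.104)
  = 1.1440 / 2.0400 = 0.561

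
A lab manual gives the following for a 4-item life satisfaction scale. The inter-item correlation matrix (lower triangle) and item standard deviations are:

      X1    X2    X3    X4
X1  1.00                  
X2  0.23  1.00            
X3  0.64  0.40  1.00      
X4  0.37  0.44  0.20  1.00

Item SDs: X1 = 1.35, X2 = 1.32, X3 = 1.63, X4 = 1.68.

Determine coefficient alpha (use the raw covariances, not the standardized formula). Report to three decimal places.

coefficient alpha = 0.703

Σσ²ᵢ = 1.35² + 1.32² + 1.63² + 1.68² = 9.0442
Covariances σ_ij = r_ij · s_i · s_j:
  σ(X1,X2) = 0.23 × 1.35 × 1.32 = 0.4099
  σ(X1,X3) = 0.64 × 1.35 × 1.63 = 1.4083
  σ(X1,X4) = 0.37 × 1.35 × 1.68 = 0.8392
  σ(X2,X3) = 0.40 × 1.32 × 1.63 = 0.8606
  σ(X2,X4) = 0.44 × 1.32 × 1.68 = 0.9757
  σ(X3,X4) = 0.20 × 1.63 × 1.68 = 0.5477
σ²_T = Σσ²ᵢ + 2·Σσ_ij = 9.0442 + 2 × 5.0414 = 19.1270
α = (4/3)·(1 − 9.0442/19.1270) = 0.703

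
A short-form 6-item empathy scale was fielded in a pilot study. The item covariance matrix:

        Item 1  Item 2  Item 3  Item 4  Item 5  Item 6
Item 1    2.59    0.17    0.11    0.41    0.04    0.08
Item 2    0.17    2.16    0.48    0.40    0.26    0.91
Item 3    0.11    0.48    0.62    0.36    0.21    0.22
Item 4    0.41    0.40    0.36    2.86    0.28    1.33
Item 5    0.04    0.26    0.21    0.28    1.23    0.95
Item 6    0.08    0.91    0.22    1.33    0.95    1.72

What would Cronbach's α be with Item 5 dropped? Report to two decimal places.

Remaining items: Item 1, Item 2, Item 3, Item 4, Item 6 (k = 5).
Σσ²ᵢ = 2.59 + 2.16 + 0.62 + 2.86 + 1.72 = 9.95
total variance = 9.95 + 2 × 4.47 = 18.89
α (item deleted) = (5/4)·(1 − 9.95/18.89) = 0.59

Cronbach's α = 0.59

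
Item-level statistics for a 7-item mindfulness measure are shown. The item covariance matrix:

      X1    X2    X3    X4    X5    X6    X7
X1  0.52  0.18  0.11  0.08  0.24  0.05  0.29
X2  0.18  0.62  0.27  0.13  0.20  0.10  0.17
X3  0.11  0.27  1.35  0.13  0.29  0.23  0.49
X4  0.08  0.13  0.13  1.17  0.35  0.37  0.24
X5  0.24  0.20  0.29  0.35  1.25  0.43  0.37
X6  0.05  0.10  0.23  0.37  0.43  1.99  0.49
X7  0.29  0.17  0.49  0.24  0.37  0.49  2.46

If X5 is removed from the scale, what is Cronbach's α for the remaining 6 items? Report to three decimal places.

Remaining items: X1, X2, X3, X4, X6, X7 (k = 6).
ΣVar(i) = 0.52 + 0.62 + 1.35 + 1.17 + 1.99 + 2.46 = 8.11
σ²_total = 8.11 + 2 × 3.33 = 14.77
α (item deleted) = (6/5)·(1 − 8.11/14.77) = 0.541

Cronbach's α = 0.541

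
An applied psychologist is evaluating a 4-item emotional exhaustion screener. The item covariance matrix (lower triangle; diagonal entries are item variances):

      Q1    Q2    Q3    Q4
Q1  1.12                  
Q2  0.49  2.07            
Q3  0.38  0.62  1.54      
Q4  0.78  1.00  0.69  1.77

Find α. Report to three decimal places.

α = 0.732

Σσ²ᵢ = 1.12 + 2.07 + 1.54 + 1.77 = 6.50
Σ_{i<j} σ_ij = 3.96
Var(T) = 6.50 + 2 × 3.96 = 14.42
α = (k/(k−1))·(1 − Σσ²ᵢ/Var(T)) = (4/3)·(1 − 6.50/14.42) = 0.732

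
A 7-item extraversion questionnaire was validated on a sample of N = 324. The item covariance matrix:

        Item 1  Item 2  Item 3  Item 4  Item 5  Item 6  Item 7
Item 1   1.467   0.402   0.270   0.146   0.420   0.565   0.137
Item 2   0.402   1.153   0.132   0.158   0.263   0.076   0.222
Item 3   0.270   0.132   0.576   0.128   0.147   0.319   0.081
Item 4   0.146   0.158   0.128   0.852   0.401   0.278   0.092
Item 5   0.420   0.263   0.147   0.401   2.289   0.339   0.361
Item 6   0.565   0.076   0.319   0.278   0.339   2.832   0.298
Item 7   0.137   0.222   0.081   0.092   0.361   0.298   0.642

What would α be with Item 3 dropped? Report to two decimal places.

Remaining items: Item 1, Item 2, Item 4, Item 5, Item 6, Item 7 (k = 6).
Σσ²ᵢ = 1.467 + 1.153 + 0.852 + 2.289 + 2.832 + 0.642 = 9.235
total variance = 9.235 + 2 × 4.158 = 17.551
α (item deleted) = (6/5)·(1 − 9.235/17.551) = 0.57

α = 0.57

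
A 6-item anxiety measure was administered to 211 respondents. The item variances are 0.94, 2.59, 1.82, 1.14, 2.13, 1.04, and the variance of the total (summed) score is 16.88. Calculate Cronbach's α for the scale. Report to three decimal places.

ΣVar(i) = 0.94 + 2.59 + 1.82 + 1.14 + 2.13 + 1.04 = 9.66
α = (k/(k−1))·(1 − ΣVar(i)/Var(T)) = (6/5)·(1 − 9.66/16.88) = 0.513

Cronbach's α = 0.513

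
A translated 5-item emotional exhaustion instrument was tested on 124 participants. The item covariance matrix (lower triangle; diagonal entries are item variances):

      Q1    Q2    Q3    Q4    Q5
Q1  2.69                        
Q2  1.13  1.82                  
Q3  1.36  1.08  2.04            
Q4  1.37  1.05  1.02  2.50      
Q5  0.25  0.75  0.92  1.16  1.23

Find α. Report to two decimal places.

α = 0.83

sum of item variances = 2.69 + 1.82 + 2.04 + 2.50 + 1.23 = 10.28
Sum of the distinct covariances = 10.09
σ²_T = 10.28 + 2 × 10.09 = 30.46
α = (k/(k−1))·(1 − sum of item variances/σ²_T) = (5/4)·(1 − 10.28/30.46) = 0.83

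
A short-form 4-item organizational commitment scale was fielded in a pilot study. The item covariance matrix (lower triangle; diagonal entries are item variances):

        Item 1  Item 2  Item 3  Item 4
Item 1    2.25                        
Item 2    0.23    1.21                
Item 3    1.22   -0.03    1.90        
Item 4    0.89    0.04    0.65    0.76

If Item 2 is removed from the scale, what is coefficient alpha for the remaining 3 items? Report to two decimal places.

Remaining items: Item 1, Item 3, Item 4 (k = 3).
Σσᵢ² = 2.25 + 1.90 + 0.76 = 4.91
total variance = 4.91 + 2 × 2.76 = 10.43
α (item deleted) = (3/2)·(1 − 4.91/10.43) = 0.79

α = 0.79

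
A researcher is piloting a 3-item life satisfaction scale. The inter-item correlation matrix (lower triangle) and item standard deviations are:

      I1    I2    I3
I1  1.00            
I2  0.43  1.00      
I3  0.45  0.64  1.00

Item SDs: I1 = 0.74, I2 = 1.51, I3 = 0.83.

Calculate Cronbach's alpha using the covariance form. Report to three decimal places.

Σσ²ᵢ = 0.74² + 1.51² + 0.83² = 3.5166
Covariances σ_ij = r_ij · s_i · s_j:
  σ(I1,I2) = 0.43 × 0.74 × 1.51 = 0.4805
  σ(I1,I3) = 0.45 × 0.74 × 0.83 = 0.2764
  σ(I2,I3) = 0.64 × 1.51 × 0.83 = 0.8021
σ²_T = Σσ²ᵢ + 2·Σσ_ij = 3.5166 + 2 × 1.5590 = 6.6346
α = (3/2)·(1 − 3.5166/6.6346) = 0.705

α = 0.705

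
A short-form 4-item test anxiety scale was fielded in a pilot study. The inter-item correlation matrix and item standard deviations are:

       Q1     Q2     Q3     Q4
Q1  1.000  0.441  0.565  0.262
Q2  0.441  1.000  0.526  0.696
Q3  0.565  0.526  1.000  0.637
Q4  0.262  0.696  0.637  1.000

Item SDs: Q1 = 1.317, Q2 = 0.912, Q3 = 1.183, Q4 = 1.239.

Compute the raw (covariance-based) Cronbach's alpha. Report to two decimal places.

Σσ²ᵢ = 1.317² + 0.912² + 1.183² + 1.239² = 5.5008
Covariances σ_ij = r_ij · s_i · s_j:
  σ(Q1,Q2) = 0.441 × 1.317 × 0.912 = 0.5297
  σ(Q1,Q3) = 0.565 × 1.317 × 1.183 = 0.8803
  σ(Q1,Q4) = 0.262 × 1.317 × 1.239 = 0.4275
  σ(Q2,Q3) = 0.526 × 0.912 × 1.183 = 0.5675
  σ(Q2,Q4) = 0.696 × 0.912 × 1.239 = 0.7865
  σ(Q3,Q4) = 0.637 × 1.183 × 1.239 = 0.9337
σ²_T = Σσ²ᵢ + 2·Σσ_ij = 5.5008 + 2 × 4.1252 = 13.7512
α = (4/3)·(1 − 5.5008/13.7512) = 0.80

Cronbach's alpha = 0.80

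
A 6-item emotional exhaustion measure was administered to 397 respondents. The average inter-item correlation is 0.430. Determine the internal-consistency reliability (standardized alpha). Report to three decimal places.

Standardized α = k·r̄ / (1 + (k−1)·r̄) = 6 × 0.430 / (1 + 5 × 0.430)
  = 2.5800 / 3.1500 = 0.819

standardized alpha = 0.819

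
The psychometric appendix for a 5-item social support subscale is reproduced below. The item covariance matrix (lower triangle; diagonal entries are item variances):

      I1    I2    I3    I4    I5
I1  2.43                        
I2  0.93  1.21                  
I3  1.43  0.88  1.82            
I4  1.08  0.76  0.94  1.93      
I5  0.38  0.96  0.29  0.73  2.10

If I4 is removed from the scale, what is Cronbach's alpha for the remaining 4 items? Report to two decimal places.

Remaining items: I1, I2, I3, I5 (k = 4).
ΣVar(i) = 2.43 + 1.21 + 1.82 + 2.10 = 7.56
σ²_total = 7.56 + 2 × 4.87 = 17.30
α (item deleted) = (4/3)·(1 − 7.56/17.30) = 0.75

α = 0.75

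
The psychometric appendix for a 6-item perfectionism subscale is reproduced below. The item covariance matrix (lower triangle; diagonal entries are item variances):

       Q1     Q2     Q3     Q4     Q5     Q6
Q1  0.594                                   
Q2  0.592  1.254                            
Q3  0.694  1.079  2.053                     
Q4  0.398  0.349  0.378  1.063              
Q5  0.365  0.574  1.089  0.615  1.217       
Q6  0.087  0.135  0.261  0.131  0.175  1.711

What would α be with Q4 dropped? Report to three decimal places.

α = 0.746

Remaining items: Q1, Q2, Q3, Q5, Q6 (k = 5).
sum of item variances = 0.594 + 1.254 + 2.053 + 1.217 + 1.711 = 6.829
σ²_T = 6.829 + 2 × 5.051 = 16.931
α (item deleted) = (5/4)·(1 − 6.829/16.931) = 0.746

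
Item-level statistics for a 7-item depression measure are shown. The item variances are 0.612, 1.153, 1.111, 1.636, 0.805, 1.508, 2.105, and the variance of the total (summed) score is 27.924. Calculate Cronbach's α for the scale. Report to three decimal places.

Σσ²ᵢ = 0.612 + 1.153 + 1.111 + 1.636 + 0.805 + 1.508 + 2.105 = 8.930
α = (k/(k−1))·(1 − Σσ²ᵢ/σ²_total) = (7/6)·(1 − 8.930/27.924) = 0.794

Cronbach's α = 0.794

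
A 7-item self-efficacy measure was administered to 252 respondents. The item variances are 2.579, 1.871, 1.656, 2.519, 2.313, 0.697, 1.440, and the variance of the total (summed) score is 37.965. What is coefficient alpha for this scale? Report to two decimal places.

coefficient alpha = 0.76

Σσ²ᵢ = 2.579 + 1.871 + 1.656 + 2.519 + 2.313 + 0.697 + 1.440 = 13.075
α = (k/(k−1))·(1 − Σσ²ᵢ/σ²_total) = (7/6)·(1 − 13.075/37.965) = 0.76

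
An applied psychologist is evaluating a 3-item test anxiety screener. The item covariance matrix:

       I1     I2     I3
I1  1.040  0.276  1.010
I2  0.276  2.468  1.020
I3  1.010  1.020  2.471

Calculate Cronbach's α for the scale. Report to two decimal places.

Cronbach's α = 0.65

ΣVar(i) = 1.040 + 2.468 + 2.471 = 5.979
Sum of off-diagonal covariances = 2.306
σ²_total = 5.979 + 2 × 2.306 = 10.591
α = (k/(k−1))·(1 − ΣVar(i)/σ²_total) = (3/2)·(1 − 5.979/10.591) = 0.65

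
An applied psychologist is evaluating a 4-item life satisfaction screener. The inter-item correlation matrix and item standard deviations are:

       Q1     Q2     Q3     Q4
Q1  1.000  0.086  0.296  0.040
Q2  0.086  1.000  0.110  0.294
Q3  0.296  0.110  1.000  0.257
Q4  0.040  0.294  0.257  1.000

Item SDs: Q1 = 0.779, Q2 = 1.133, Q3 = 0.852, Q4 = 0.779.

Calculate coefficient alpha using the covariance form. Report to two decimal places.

Σσ²ᵢ = 0.779² + 1.133² + 0.852² + 0.779² = 3.2233
Covariances σ_ij = r_ij · s_i · s_j:
  σ(Q1,Q2) = 0.086 × 0.779 × 1.133 = 0.0759
  σ(Q1,Q3) = 0.296 × 0.779 × 0.852 = 0.1965
  σ(Q1,Q4) = 0.040 × 0.779 × 0.779 = 0.0243
  σ(Q2,Q3) = 0.110 × 1.133 × 0.852 = 0.1062
  σ(Q2,Q4) = 0.294 × 1.133 × 0.779 = 0.2595
  σ(Q3,Q4) = 0.257 × 0.852 × 0.779 = 0.1706
σ²_T = Σσ²ᵢ + 2·Σσ_ij = 3.2233 + 2 × 0.8330 = 4.8893
α = (4/3)·(1 − 3.2233/4.8893) = 0.45

α = 0.45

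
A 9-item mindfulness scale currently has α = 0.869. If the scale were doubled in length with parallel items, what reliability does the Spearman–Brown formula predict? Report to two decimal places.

Length factor m = 2
α' = m·α / (1 + (m−1)·α)
   = 2 × 0.869 / (1 + (2 − 1) × 0.869)
   = 1.7380 / 1.8690 = 0.93

predicted reliability = 0.93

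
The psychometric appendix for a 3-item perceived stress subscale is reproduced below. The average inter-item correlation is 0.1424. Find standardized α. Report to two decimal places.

standardized α = 0.33

Standardized α = k·r̄ / (1 + (k−1)·r̄) = 3 × 0.1424 / (1 + 2 × 0.1424)
  = 0.4272 / 1.2848 = 0.33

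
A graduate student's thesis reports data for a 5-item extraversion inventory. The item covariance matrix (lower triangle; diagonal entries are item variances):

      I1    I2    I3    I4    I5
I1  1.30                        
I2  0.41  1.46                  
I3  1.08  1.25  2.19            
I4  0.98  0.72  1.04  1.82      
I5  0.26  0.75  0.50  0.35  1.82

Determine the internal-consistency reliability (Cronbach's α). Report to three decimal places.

Cronbach's α = 0.789

sum of item variances = 1.30 + 1.46 + 2.19 + 1.82 + 1.82 = 8.59
Sum of off-diagonal covariances = 7.34
σ²_T = 8.59 + 2 × 7.34 = 23.27
α = (k/(k−1))·(1 − sum of item variances/σ²_T) = (5/4)·(1 − 8.59/23.27) = 0.789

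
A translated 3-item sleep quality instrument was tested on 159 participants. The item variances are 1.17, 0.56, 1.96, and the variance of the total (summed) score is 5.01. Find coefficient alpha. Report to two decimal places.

coefficient alpha = 0.40

ΣVar(i) = 1.17 + 0.56 + 1.96 = 3.69
α = (k/(k−1))·(1 − ΣVar(i)/Var(T)) = (3/2)·(1 − 3.69/5.01) = 0.40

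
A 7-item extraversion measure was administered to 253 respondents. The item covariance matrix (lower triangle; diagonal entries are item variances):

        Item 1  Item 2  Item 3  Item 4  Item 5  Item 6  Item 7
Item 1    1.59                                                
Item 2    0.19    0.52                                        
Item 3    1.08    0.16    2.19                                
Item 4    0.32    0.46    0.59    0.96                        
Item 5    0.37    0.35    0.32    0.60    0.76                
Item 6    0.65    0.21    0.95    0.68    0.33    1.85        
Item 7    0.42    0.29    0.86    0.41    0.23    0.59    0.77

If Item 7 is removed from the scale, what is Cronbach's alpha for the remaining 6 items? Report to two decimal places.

Remaining items: Item 1, Item 2, Item 3, Item 4, Item 5, Item 6 (k = 6).
ΣVar(i) = 1.59 + 0.52 + 2.19 + 0.96 + 0.76 + 1.85 = 7.87
σ²_total = 7.87 + 2 × 7.26 = 22.39
α (item deleted) = (6/5)·(1 − 7.87/22.39) = 0.78

Cronbach's alpha = 0.78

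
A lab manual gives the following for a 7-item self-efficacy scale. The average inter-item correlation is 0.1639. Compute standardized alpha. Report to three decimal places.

Standardized α = k·r̄ / (1 + (k−1)·r̄) = 7 × 0.1639 / (1 + 6 × 0.1639)
  = 1.1473 / 1.9834 = 0.578

α = 0.578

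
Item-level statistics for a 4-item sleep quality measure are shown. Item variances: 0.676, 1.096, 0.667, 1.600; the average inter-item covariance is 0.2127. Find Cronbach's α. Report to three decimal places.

Cronbach's α = 0.516

Σσᵢ² = 0.676 + 1.096 + 0.667 + 1.600 = 4.039
Sum of the 6 distinct covariances = 6 × 0.2127 = 1.2762
total variance = Σσᵢ² + 2·Σcov = 4.039 + 2 × 1.2762 = 6.5914
α = (4/3)·(1 − 4.039/6.5914) = 0.516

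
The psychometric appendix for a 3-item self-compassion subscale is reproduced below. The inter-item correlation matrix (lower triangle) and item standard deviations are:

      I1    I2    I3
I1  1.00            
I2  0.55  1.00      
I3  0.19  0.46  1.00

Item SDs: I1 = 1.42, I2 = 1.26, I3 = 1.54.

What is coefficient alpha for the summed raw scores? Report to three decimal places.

α = 0.651

Σσ²ᵢ = 1.42² + 1.26² + 1.54² = 5.9756
Covariances σ_ij = r_ij · s_i · s_j:
  σ(I1,I2) = 0.55 × 1.42 × 1.26 = 0.9841
  σ(I1,I3) = 0.19 × 1.42 × 1.54 = 0.4155
  σ(I2,I3) = 0.46 × 1.26 × 1.54 = 0.8926
σ²_T = Σσ²ᵢ + 2·Σσ_ij = 5.9756 + 2 × 2.2922 = 10.5600
α = (3/2)·(1 − 5.9756/10.5600) = 0.651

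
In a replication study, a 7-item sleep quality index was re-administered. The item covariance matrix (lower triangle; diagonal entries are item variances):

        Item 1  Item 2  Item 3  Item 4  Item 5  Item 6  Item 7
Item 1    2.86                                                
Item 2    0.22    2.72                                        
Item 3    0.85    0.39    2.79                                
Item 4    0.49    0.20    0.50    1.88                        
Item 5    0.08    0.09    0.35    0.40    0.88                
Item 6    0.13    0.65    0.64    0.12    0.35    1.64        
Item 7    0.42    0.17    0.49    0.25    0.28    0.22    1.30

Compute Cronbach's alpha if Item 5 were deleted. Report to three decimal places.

α = 0.558

Remaining items: Item 1, Item 2, Item 3, Item 4, Item 6, Item 7 (k = 6).
Σσᵢ² = 2.86 + 2.72 + 2.79 + 1.88 + 1.64 + 1.30 = 13.19
Var(T) = 13.19 + 2 × 5.74 = 24.67
α (item deleted) = (6/5)·(1 − 13.19/24.67) = 0.558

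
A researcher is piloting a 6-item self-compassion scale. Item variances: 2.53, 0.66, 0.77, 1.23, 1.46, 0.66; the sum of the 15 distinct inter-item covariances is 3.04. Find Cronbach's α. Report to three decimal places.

ΣVar(i) = 2.53 + 0.66 + 0.77 + 1.23 + 1.46 + 0.66 = 7.31
Sum of distinct covariances = 3.04
total variance = ΣVar(i) + 2·Σcov = 7.31 + 2 × 3.04 = 13.39
α = (6/5)·(1 − 7.31/13.39) = 0.545

α = 0.545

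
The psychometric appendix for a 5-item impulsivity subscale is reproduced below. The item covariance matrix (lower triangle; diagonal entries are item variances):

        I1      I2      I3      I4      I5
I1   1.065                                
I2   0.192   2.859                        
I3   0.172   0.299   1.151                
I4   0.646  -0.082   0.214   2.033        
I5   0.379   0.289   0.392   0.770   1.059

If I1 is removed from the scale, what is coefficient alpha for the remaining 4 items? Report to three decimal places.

coefficient alpha = 0.462

Remaining items: I2, I3, I4, I5 (k = 4).
ΣVar(i) = 2.859 + 1.151 + 2.033 + 1.059 = 7.102
Var(T) = 7.102 + 2 × 1.882 = 10.866
α (item deleted) = (4/3)·(1 − 7.102/10.866) = 0.462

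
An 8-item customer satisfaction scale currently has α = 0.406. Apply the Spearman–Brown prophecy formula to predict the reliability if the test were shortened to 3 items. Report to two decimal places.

predicted reliability = 0.20

Length factor m = 3/8 = 0.3750
α' = m·α / (1 − (1−m)·α)
   = 3/8 × 0.406 / (1 − (1 − 3/8) × 0.406)
   = 0.1522 / 0.7462 = 0.20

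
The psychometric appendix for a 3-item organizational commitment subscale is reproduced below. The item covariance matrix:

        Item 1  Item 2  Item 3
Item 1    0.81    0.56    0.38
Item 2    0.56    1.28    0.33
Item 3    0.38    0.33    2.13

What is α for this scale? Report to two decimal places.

α = 0.56

ΣVar(i) = 0.81 + 1.28 + 2.13 = 4.22
Sum of the distinct covariances = 1.27
total variance = 4.22 + 2 × 1.27 = 6.76
α = (k/(k−1))·(1 − ΣVar(i)/total variance) = (3/2)·(1 − 4.22/6.76) = 0.56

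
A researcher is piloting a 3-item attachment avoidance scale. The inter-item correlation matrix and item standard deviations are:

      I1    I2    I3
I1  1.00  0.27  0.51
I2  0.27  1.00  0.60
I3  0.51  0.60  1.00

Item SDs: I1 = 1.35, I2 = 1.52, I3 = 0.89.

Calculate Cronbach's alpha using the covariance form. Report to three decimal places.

Σσ²ᵢ = 1.35² + 1.52² + 0.89² = 4.9250
Covariances σ_ij = r_ij · s_i · s_j:
  σ(I1,I2) = 0.27 × 1.35 × 1.52 = 0.5540
  σ(I1,I3) = 0.51 × 1.35 × 0.89 = 0.6128
  σ(I2,I3) = 0.60 × 1.52 × 0.89 = 0.8117
σ²_T = Σσ²ᵢ + 2·Σσ_ij = 4.9250 + 2 × 1.9785 = 8.8820
α = (3/2)·(1 − 4.9250/8.8820) = 0.668

α = 0.668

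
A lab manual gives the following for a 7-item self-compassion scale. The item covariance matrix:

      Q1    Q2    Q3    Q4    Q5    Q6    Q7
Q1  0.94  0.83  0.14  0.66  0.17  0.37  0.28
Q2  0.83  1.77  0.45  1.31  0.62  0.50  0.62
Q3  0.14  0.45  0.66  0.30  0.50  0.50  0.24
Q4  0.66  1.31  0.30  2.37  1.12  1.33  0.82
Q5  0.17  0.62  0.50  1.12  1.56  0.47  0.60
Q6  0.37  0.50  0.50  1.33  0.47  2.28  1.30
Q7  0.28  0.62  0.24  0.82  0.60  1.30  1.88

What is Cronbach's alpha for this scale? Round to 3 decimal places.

ΣVar(i) = 0.94 + 1.77 + 0.66 + 2.37 + 1.56 + 2.28 + 1.88 = 11.46
Σ_{i<j} σ_ij = 13.13
Var(T) = 11.46 + 2 × 13.13 = 37.72
α = (k/(k−1))·(1 − ΣVar(i)/Var(T)) = (7/6)·(1 − 11.46/37.72) = 0.812

Cronbach's alpha = 0.812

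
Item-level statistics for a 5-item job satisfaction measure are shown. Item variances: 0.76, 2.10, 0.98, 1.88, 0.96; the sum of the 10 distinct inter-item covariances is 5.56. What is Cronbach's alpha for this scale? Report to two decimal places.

Σσᵢ² = 0.76 + 2.10 + 0.98 + 1.88 + 0.96 = 6.68
Sum of distinct covariances = 5.56
σ²_T = Σσᵢ² + 2·Σcov = 6.68 + 2 × 5.56 = 17.80
α = (5/4)·(1 − 6.68/17.80) = 0.78

Cronbach's alpha = 0.78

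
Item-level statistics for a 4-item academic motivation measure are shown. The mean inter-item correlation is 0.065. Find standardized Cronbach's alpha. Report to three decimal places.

Standardized α = k·r̄ / (1 + (k−1)·r̄) = 4 × 0.065 / (1 + 3 × 0.065)
  = 0.2600 / 1.1950 = 0.218

standardized Cronbach's alpha = 0.218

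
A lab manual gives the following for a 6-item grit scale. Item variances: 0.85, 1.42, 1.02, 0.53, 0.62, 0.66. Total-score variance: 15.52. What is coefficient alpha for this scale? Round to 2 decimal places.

sum of item variances = 0.85 + 1.42 + 1.02 + 0.53 + 0.62 + 0.66 = 5.10
α = (k/(k−1))·(1 − sum of item variances/σ²_total) = (6/5)·(1 − 5.10/15.52) = 0.81

coefficient alpha = 0.81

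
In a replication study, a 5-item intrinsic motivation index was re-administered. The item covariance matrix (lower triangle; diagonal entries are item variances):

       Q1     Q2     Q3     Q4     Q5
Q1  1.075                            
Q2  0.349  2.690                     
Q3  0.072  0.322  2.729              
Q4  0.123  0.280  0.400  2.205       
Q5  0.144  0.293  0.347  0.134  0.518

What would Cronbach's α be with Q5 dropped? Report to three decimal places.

α = 0.350

Remaining items: Q1, Q2, Q3, Q4 (k = 4).
Σσ²ᵢ = 1.075 + 2.690 + 2.729 + 2.205 = 8.699
σ²_T = 8.699 + 2 × 1.546 = 11.791
α (item deleted) = (4/3)·(1 − 8.699/11.791) = 0.350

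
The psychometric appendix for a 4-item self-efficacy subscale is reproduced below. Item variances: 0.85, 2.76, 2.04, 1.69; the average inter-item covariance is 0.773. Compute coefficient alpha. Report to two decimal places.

ΣVar(i) = 0.85 + 2.76 + 2.04 + 1.69 = 7.34
Sum of the 6 distinct covariances = 6 × 0.773 = 4.638
total variance = ΣVar(i) + 2·Σcov = 7.34 + 2 × 4.638 = 16.616
α = (4/3)·(1 − 7.34/16.616) = 0.74

coefficient alpha = 0.74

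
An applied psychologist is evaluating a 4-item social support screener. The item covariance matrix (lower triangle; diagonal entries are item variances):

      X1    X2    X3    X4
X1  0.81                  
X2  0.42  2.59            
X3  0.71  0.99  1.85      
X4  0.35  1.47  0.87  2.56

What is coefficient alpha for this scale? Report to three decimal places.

coefficient alpha = 0.736

ΣVar(i) = 0.81 + 2.59 + 1.85 + 2.56 = 7.81
Σ_{i<j} σ_ij = 4.81
total variance = 7.81 + 2 × 4.81 = 17.43
α = (k/(k−1))·(1 − ΣVar(i)/total variance) = (4/3)·(1 − 7.81/17.43) = 0.736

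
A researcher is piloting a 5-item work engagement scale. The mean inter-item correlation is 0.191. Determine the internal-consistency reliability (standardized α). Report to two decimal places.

Standardized α = k·r̄ / (1 + (k−1)·r̄) = 5 × 0.191 / (1 + 4 × 0.191)
  = 0.9550 / 1.7640 = 0.54

α = 0.54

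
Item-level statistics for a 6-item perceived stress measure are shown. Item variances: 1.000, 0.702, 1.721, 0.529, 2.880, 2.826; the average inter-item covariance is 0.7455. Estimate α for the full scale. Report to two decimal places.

ΣVar(i) = 1.000 + 0.702 + 1.721 + 0.529 + 2.880 + 2.826 = 9.658
Sum of the 15 distinct covariances = 15 × 0.7455 = 11.1825
total variance = ΣVar(i) + 2·Σcov = 9.658 + 2 × 11.1825 = 32.0230
α = (6/5)·(1 − 9.658/32.0230) = 0.84

α = 0.84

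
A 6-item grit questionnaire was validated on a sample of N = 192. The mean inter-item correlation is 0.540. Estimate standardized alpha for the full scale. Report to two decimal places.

Standardized α = k·r̄ / (1 + (k−1)·r̄) = 6 × 0.540 / (1 + 5 × 0.540)
  = 3.2400 / 3.7000 = 0.88

standardized alpha = 0.88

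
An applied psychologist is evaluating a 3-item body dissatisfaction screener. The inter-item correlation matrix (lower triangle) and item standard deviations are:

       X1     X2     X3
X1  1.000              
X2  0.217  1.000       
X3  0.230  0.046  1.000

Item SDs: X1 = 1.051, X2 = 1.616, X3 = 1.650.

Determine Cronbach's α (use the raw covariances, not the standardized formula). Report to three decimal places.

Σσ²ᵢ = 1.051² + 1.616² + 1.650² = 6.4386
Covariances σ_ij = r_ij · s_i · s_j:
  σ(X1,X2) = 0.217 × 1.051 × 1.616 = 0.3686
  σ(X1,X3) = 0.230 × 1.051 × 1.650 = 0.3989
  σ(X2,X3) = 0.046 × 1.616 × 1.650 = 0.1227
σ²_T = Σσ²ᵢ + 2·Σσ_ij = 6.4386 + 2 × 0.8902 = 8.2190
α = (3/2)·(1 − 6.4386/8.2190) = 0.325

Cronbach's α = 0.325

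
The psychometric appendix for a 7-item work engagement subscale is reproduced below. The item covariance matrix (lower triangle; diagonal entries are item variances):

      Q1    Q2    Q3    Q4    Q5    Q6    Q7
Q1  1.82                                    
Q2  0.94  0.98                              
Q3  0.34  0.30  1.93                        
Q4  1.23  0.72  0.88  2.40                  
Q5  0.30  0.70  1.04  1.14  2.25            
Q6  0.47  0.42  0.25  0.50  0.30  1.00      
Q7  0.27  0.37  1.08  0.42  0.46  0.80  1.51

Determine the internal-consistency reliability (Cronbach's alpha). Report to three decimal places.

sum of item variances = 1.82 + 0.98 + 1.93 + 2.40 + 2.25 + 1.00 + 1.51 = 11.89
Sum of the distinct covariances = 12.93
σ²_T = 11.89 + 2 × 12.93 = 37.75
α = (k/(k−1))·(1 − sum of item variances/σ²_T) = (7/6)·(1 − 11.89/37.75) = 0.799

α = 0.799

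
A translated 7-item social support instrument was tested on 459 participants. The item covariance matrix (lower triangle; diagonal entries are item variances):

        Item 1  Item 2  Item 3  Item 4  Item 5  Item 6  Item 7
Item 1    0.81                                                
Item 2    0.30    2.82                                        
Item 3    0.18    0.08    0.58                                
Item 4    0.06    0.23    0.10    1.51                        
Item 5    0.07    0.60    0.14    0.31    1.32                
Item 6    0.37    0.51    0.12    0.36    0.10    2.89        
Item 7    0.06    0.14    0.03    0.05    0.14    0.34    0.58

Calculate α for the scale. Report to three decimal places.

α = 0.524

sum of item variances = 0.81 + 2.82 + 0.58 + 1.51 + 1.32 + 2.89 + 0.58 = 10.51
Sum of off-diagonal covariances = 4.29
Var(T) = 10.51 + 2 × 4.29 = 19.09
α = (k/(k−1))·(1 − sum of item variances/Var(T)) = (7/6)·(1 − 10.51/19.09) = 0.524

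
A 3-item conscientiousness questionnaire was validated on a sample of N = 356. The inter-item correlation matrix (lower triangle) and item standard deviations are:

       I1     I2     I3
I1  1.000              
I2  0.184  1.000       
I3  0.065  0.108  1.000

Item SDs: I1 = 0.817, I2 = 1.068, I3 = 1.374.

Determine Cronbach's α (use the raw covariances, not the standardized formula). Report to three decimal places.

Σσ²ᵢ = 0.817² + 1.068² + 1.374² = 3.6960
Covariances σ_ij = r_ij · s_i · s_j:
  σ(I1,I2) = 0.184 × 0.817 × 1.068 = 0.1606
  σ(I1,I3) = 0.065 × 0.817 × 1.374 = 0.0730
  σ(I2,I3) = 0.108 × 1.068 × 1.374 = 0.1585
σ²_T = Σσ²ᵢ + 2·Σσ_ij = 3.6960 + 2 × 0.3921 = 4.4802
α = (3/2)·(1 − 3.6960/4.4802) = 0.263

Cronbach's α = 0.263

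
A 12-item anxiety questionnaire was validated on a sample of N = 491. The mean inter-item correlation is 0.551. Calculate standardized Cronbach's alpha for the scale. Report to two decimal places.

α = 0.94

Standardized α = k·r̄ / (1 + (k−1)·r̄) = 12 × 0.551 / (1 + 11 × 0.551)
  = 6.6120 / 7.0610 = 0.94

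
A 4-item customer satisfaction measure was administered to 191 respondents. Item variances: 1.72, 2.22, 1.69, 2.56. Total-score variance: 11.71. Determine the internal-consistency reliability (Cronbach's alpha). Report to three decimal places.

ΣVar(i) = 1.72 + 2.22 + 1.69 + 2.56 = 8.19
α = (k/(k−1))·(1 − ΣVar(i)/σ²_total) = (4/3)·(1 − 8.19/11.71) = 0.401

α = 0.401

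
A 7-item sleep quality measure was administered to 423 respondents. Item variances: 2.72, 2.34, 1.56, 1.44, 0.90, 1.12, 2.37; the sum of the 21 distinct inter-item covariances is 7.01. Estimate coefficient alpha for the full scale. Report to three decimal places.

ΣVar(i) = 2.72 + 2.34 + 1.56 + 1.44 + 0.90 + 1.12 + 2.37 = 12.45
Sum of distinct covariances = 7.01
σ²_total = ΣVar(i) + 2·Σcov = 12.45 + 2 × 7.01 = 26.47
α = (7/6)·(1 − 12.45/26.47) = 0.618

α = 0.618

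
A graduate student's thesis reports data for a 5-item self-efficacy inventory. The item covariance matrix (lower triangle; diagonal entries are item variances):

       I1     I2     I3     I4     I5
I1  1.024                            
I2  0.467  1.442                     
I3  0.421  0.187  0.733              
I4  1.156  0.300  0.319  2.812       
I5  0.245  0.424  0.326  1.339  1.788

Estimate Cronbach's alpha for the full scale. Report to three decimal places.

sum of item variances = 1.024 + 1.442 + 0.733 + 2.812 + 1.788 = 7.799
Sum of off-diagonal covariances = 5.184
σ²_T = 7.799 + 2 × 5.184 = 18.167
α = (k/(k−1))·(1 − sum of item variances/σ²_T) = (5/4)·(1 − 7.799/18.167) = 0.713

Cronbach's alpha = 0.713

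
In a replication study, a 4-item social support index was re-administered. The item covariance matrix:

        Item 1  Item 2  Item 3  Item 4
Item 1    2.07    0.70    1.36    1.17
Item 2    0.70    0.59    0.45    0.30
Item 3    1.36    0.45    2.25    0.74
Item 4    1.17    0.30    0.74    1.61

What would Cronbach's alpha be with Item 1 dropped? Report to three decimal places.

α = 0.602

Remaining items: Item 2, Item 3, Item 4 (k = 3).
Σσ²ᵢ = 0.59 + 2.25 + 1.61 = 4.45
σ²_T = 4.45 + 2 × 1.49 = 7.43
α (item deleted) = (3/2)·(1 − 4.45/7.43) = 0.602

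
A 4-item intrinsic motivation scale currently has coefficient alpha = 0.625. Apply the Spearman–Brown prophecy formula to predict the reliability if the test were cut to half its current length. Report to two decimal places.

Length factor m = 1/2
α' = m·α / (1 − (1−m)·α)
   = 1/2 × 0.625 / (1 − (1 − 1/2) × 0.625)
   = 0.3125 / 0.6875 = 0.45

predicted reliability = 0.45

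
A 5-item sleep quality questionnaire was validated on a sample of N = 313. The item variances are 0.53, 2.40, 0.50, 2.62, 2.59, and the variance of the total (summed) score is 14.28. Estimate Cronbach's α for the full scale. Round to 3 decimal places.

Cronbach's α = 0.494

Σσᵢ² = 0.53 + 2.40 + 0.50 + 2.62 + 2.59 = 8.64
α = (k/(k−1))·(1 − Σσᵢ²/σ²_T) = (5/4)·(1 − 8.64/14.28) = 0.494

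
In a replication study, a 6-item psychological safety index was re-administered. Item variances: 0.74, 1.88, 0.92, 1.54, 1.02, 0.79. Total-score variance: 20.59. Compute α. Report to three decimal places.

α = 0.798

ΣVar(i) = 0.74 + 1.88 + 0.92 + 1.54 + 1.02 + 0.79 = 6.89
α = (k/(k−1))·(1 − ΣVar(i)/total variance) = (6/5)·(1 − 6.89/20.59) = 0.798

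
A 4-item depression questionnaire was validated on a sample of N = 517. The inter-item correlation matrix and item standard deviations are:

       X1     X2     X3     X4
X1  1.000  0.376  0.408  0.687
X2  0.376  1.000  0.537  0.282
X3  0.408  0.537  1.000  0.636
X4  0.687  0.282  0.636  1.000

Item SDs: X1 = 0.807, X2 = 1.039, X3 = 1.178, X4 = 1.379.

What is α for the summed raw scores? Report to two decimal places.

Σσ²ᵢ = 0.807² + 1.039² + 1.178² + 1.379² = 5.0201
Covariances σ_ij = r_ij · s_i · s_j:
  σ(X1,X2) = 0.376 × 0.807 × 1.039 = 0.3153
  σ(X1,X3) = 0.408 × 0.807 × 1.178 = 0.3879
  σ(X1,X4) = 0.687 × 0.807 × 1.379 = 0.7645
  σ(X2,X3) = 0.537 × 1.039 × 1.178 = 0.6573
  σ(X2,X4) = 0.282 × 1.039 × 1.379 = 0.4040
  σ(X3,X4) = 0.636 × 1.178 × 1.379 = 1.0332
σ²_T = Σσ²ᵢ + 2·Σσ_ij = 5.0201 + 2 × 3.5622 = 12.1445
α = (4/3)·(1 − 5.0201/12.1445) = 0.78

α = 0.78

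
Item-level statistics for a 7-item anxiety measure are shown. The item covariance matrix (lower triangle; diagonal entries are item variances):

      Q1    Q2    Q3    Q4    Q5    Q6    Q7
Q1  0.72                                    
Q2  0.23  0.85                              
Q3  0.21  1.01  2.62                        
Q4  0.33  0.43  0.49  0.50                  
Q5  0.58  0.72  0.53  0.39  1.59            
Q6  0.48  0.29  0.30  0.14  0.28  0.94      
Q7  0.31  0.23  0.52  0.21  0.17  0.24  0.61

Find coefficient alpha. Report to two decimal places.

Σσ²ᵢ = 0.72 + 0.85 + 2.62 + 0.50 + 1.59 + 0.94 + 0.61 = 7.83
Σ_{i<j} σ_ij = 8.09
Var(T) = 7.83 + 2 × 8.09 = 24.01
α = (k/(k−1))·(1 − Σσ²ᵢ/Var(T)) = (7/6)·(1 − 7.83/24.01) = 0.79

coefficient alpha = 0.79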